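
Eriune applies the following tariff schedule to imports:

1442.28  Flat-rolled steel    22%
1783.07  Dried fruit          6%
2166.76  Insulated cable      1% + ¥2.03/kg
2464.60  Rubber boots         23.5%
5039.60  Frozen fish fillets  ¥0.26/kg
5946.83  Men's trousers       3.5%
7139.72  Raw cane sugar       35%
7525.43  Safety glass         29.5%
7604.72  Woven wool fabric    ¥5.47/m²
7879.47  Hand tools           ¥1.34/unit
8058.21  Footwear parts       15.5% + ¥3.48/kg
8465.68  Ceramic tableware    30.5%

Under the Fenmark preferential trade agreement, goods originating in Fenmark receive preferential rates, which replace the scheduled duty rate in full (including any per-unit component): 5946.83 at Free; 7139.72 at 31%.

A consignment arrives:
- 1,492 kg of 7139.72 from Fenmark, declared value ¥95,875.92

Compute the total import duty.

Line 1 (7139.72, Fenmark, 1,492 kg, ¥95,875.92):
Base rate for 7139.72 is 35%.
Origin Fenmark qualifies under the Eriune–Fenmark agreement and 7139.72 is covered: preferential rate 31% applies instead.
Duty = ¥95,875.92 × 31% = ¥29,721.54.

¥29,721.54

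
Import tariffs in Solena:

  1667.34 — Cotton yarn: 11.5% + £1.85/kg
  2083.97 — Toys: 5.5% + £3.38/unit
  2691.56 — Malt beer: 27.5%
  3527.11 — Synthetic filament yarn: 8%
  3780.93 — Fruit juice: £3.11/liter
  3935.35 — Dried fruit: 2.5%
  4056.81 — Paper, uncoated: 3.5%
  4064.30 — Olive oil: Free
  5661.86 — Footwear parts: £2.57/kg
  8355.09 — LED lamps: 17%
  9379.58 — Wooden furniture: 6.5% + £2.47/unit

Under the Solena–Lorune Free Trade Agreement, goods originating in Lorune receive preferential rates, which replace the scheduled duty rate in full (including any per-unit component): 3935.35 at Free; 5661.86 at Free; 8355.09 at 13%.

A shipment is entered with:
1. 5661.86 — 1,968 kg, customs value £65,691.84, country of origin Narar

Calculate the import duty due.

£5,057.76

Line 1 (5661.86, Narar, 1,968 kg, £65,691.84):
Base rate for 5661.86 is £2.57/kg.
5661.86 has an FTA preferential rate, but origin Narar is not Lorune; base rate stands.
Duty = 1,968 × £2.57 = £5,057.76.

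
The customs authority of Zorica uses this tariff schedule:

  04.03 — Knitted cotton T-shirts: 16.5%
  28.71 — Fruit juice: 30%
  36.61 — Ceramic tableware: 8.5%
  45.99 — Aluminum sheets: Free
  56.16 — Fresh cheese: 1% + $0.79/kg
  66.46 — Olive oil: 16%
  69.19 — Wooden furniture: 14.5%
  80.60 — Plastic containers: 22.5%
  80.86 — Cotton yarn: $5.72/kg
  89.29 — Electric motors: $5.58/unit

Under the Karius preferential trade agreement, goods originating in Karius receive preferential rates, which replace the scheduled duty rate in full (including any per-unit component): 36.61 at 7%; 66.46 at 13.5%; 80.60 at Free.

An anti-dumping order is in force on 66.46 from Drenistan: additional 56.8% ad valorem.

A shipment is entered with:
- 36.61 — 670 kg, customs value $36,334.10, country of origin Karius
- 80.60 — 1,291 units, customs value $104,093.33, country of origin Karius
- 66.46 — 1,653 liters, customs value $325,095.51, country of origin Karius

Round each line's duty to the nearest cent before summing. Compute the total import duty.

$46,431.28

Line 1 (36.61, Karius, 670 kg, $36,334.10):
Base rate for 36.61 is 8.5%.
Origin Karius qualifies under the Zorica–Karius agreement and 36.61 is covered: preferential rate 7% applies instead.
Duty = $36,334.10 × 7% = $2,543.39.
Line 2 (80.60, Karius, 1,291 units, $104,093.33):
Base rate for 80.60 is 22.5%.
Origin Karius qualifies under the Zorica–Karius agreement and 80.60 is covered: preferential rate Free applies instead.
Duty = $104,093.33 × 0% = $0.00.
Line 3 (66.46, Karius, 1,653 liters, $325,095.51):
Base rate for 66.46 is 16%.
Origin Karius qualifies under the Zorica–Karius agreement and 66.46 is covered: preferential rate 13.5% applies instead.
The additional-duty order on 66.46 targets Drenistan, not Karius; it does not apply.
Duty = $325,095.51 × 13.5% = $43,887.89.
Total = $2,543.39 + $0.00 + $43,887.89 = $46,431.28.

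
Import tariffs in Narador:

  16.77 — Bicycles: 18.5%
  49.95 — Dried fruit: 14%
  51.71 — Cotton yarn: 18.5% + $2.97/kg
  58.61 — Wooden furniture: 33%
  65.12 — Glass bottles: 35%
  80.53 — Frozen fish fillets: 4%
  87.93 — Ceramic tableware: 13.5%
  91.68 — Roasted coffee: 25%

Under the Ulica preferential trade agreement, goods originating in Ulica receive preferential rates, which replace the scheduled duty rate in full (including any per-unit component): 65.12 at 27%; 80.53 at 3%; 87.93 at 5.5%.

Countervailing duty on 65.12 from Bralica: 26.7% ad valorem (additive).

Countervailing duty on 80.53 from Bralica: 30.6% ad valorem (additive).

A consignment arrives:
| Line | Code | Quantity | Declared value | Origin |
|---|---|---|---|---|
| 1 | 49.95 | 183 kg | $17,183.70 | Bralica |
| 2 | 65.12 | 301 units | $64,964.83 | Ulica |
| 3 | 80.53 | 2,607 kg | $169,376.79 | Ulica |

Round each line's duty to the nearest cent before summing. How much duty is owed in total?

$25,027.52

Line 1 (49.95, Bralica, 183 kg, $17,183.70):
Base rate for 49.95 is 14%.
Duty = $17,183.70 × 14% = $2,405.72.
Line 2 (65.12, Ulica, 301 units, $64,964.83):
Base rate for 65.12 is 35%.
Origin Ulica qualifies under the Narador–Ulica agreement and 65.12 is covered: preferential rate 27% applies instead.
The additional-duty order on 65.12 targets Bralica, not Ulica; it does not apply.
Duty = $64,964.83 × 27% = $17,540.50.
Line 3 (80.53, Ulica, 2,607 kg, $169,376.79):
Base rate for 80.53 is 4%.
Origin Ulica qualifies under the Narador–Ulica agreement and 80.53 is covered: preferential rate 3% applies instead.
The additional-duty order on 80.53 targets Bralica, not Ulica; it does not apply.
Duty = $169,376.79 × 3% = $5,081.30.
Total = $2,405.72 + $17,540.50 + $5,081.30 = $25,027.52.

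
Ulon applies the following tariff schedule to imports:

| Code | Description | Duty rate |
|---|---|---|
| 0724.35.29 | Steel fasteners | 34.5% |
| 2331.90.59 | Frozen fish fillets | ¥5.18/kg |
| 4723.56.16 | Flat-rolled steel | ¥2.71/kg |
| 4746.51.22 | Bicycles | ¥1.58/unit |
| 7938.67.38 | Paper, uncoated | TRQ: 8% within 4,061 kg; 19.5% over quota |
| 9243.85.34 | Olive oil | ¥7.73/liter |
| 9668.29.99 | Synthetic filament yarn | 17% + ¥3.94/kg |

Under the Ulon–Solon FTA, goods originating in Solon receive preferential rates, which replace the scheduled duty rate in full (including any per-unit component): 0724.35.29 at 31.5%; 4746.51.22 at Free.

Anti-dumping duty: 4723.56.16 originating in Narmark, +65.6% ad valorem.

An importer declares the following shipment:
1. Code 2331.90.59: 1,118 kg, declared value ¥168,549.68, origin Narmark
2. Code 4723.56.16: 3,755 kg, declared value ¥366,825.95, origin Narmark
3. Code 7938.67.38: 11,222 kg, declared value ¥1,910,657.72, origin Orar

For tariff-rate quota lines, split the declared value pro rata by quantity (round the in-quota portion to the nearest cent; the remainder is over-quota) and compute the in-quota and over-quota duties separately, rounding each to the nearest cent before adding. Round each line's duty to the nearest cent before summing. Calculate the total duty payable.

Line 1 (2331.90.59, Narmark, 1,118 kg, ¥168,549.68):
Base rate for 2331.90.59 is ¥5.18/kg.
Duty = 1,118 × ¥5.18 = ¥5,791.24.
Line 2 (4723.56.16, Narmark, 3,755 kg, ¥366,825.95):
Base rate for 4723.56.16 is ¥2.71/kg.
Additional duty on 4723.56.16 from Narmark: +65.6% ad valorem. Applied ad valorem rate = 65.6%.
Duty = ¥366,825.95 × 65.6% + 3,755 × ¥2.71 = ¥250,813.87.
Line 3 (7938.67.38, Orar, 11,222 kg, ¥1,910,657.72):
Code 7938.67.38 is under a tariff-rate quota (threshold 4,061 kg). In-quota: 4,061 kg at 8%; over-quota: 7,161 kg at 19.5%.
Pro-rata value split: in-quota = ¥1,910,657.72 × 4,061/11,222 = ¥691,425.86; over-quota = ¥1,910,657.72 − ¥691,425.86 = ¥1,219,231.86.
In-quota duty = ¥691,425.86 × 8% = ¥55,314.07. Over-quota duty = ¥1,219,231.86 × 19.5% = ¥237,750.21.
Line duty = ¥55,314.07 + ¥237,750.21 = ¥293,064.28.
Total = ¥5,791.24 + ¥250,813.87 + ¥293,064.28 = ¥549,669.39.

¥549,669.39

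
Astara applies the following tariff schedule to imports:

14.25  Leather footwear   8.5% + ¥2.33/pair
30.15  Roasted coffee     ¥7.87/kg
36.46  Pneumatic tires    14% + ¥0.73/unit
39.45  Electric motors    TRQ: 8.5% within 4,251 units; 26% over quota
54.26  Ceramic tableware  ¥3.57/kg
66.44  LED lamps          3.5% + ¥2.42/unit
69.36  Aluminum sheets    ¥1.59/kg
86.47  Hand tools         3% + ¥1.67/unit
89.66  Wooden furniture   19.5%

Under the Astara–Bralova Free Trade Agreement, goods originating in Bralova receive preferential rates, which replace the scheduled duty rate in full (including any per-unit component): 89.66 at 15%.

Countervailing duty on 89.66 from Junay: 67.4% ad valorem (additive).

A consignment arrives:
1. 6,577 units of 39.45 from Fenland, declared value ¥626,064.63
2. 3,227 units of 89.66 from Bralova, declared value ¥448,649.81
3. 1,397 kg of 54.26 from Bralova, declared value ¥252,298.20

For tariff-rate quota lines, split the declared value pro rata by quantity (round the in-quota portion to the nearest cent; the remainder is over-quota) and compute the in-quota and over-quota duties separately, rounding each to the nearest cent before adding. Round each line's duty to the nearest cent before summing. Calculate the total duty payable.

Line 1 (39.45, Fenland, 6,577 units, ¥626,064.63):
Code 39.45 is under a tariff-rate quota (threshold 4,251 units). In-quota: 4,251 units at 8.5%; over-quota: 2,326 units at 26%.
Pro-rata value split: in-quota = ¥626,064.63 × 4,251/6,577 = ¥404,652.69; over-quota = ¥626,064.63 − ¥404,652.69 = ¥221,411.94.
In-quota duty = ¥404,652.69 × 8.5% = ¥34,395.48. Over-quota duty = ¥221,411.94 × 26% = ¥57,567.10.
Line duty = ¥34,395.48 + ¥57,567.10 = ¥91,962.58.
Line 2 (89.66, Bralova, 3,227 units, ¥448,649.81):
Base rate for 89.66 is 19.5%.
Origin Bralova qualifies under the Astara–Bralova agreement and 89.66 is covered: preferential rate 15% applies instead.
The additional-duty order on 89.66 targets Junay, not Bralova; it does not apply.
Duty = ¥448,649.81 × 15% = ¥67,297.47.
Line 3 (54.26, Bralova, 1,397 kg, ¥252,298.20):
Base rate for 54.26 is ¥3.57/kg.
Origin Bralova is the FTA partner but 54.26 is not on the preference list; base rate stands.
Duty = 1,397 × ¥3.57 = ¥4,987.29.
Total = ¥91,962.58 + ¥67,297.47 + ¥4,987.29 = ¥164,247.34.

¥164,247.34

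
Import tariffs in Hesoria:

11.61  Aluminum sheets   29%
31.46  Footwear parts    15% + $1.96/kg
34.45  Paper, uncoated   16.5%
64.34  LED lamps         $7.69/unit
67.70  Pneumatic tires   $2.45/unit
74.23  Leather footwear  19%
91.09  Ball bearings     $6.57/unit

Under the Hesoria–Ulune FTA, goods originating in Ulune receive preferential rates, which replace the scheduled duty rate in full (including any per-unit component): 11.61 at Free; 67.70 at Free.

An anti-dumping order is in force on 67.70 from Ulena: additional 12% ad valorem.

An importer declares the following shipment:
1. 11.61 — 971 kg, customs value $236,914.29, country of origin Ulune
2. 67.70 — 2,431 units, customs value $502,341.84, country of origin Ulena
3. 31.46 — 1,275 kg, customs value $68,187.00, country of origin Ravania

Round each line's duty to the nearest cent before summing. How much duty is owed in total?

$78,964.02

Line 1 (11.61, Ulune, 971 kg, $236,914.29):
Base rate for 11.61 is 29%.
Origin Ulune qualifies under the Hesoria–Ulune agreement and 11.61 is covered: preferential rate Free applies instead.
Duty = $236,914.29 × 0% = $0.00.
Line 2 (67.70, Ulena, 2,431 units, $502,341.84):
Base rate for 67.70 is $2.45/unit.
67.70 has an FTA preferential rate, but origin Ulena is not Ulune; base rate stands.
Additional duty on 67.70 from Ulena: +12% ad valorem. Applied ad valorem rate = 12%.
Duty = $502,341.84 × 12% + 2,431 × $2.45 = $66,236.97.
Line 3 (31.46, Ravania, 1,275 kg, $68,187.00):
Base rate for 31.46 is 15% + $1.96/kg.
Duty = $68,187.00 × 15% + 1,275 × $1.96 = $12,727.05.
Total = $0.00 + $66,236.97 + $12,727.05 = $78,964.02.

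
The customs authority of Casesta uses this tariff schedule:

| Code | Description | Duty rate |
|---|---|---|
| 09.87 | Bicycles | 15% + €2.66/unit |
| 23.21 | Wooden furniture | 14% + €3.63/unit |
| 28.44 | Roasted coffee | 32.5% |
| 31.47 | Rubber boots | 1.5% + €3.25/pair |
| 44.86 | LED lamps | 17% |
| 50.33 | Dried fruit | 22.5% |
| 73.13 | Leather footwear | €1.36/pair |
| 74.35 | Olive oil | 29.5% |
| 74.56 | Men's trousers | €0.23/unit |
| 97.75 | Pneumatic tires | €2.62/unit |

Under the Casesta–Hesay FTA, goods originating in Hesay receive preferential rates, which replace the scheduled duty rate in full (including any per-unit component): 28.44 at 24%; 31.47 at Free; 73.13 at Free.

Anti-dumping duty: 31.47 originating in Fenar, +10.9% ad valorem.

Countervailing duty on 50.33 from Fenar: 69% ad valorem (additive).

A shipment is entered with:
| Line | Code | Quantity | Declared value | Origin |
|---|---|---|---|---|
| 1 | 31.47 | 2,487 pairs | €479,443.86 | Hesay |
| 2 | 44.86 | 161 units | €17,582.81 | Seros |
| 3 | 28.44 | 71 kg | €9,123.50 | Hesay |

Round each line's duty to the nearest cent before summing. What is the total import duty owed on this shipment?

€5,178.72

Line 1 (31.47, Hesay, 2,487 pairs, €479,443.86):
Base rate for 31.47 is 1.5% + €3.25/pair.
Origin Hesay qualifies under the Casesta–Hesay agreement and 31.47 is covered: preferential rate Free applies instead.
The additional-duty order on 31.47 targets Fenar, not Hesay; it does not apply.
Duty = €479,443.86 × 0% = €0.00.
Line 2 (44.86, Seros, 161 units, €17,582.81):
Base rate for 44.86 is 17%.
Duty = €17,582.81 × 17% = €2,989.08.
Line 3 (28.44, Hesay, 71 kg, €9,123.50):
Base rate for 28.44 is 32.5%.
Origin Hesay qualifies under the Casesta–Hesay agreement and 28.44 is covered: preferential rate 24% applies instead.
Duty = €9,123.50 × 24% = €2,189.64.
Total = €0.00 + €2,989.08 + €2,189.64 = €5,178.72.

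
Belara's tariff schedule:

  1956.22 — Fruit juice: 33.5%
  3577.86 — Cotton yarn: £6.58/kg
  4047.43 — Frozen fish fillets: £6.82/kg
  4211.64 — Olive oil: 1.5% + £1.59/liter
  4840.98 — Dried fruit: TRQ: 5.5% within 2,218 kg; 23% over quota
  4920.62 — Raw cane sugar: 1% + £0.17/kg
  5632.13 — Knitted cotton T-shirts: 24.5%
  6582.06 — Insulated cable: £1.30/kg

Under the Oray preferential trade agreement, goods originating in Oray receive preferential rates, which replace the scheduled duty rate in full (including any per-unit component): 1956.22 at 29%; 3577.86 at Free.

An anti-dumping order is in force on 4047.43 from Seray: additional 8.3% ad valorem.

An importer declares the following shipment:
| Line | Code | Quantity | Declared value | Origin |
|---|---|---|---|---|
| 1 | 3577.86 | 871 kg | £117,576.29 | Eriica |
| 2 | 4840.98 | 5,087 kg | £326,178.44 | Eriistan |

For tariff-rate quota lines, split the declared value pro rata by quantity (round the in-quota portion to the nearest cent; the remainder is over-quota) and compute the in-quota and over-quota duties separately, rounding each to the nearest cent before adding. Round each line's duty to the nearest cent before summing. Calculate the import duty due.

Line 1 (3577.86, Eriica, 871 kg, £117,576.29):
Base rate for 3577.86 is £6.58/kg.
3577.86 has an FTA preferential rate, but origin Eriica is not Oray; base rate stands.
Duty = 871 × £6.58 = £5,731.18.
Line 2 (4840.98, Eriistan, 5,087 kg, £326,178.44):
Code 4840.98 is under a tariff-rate quota (threshold 2,218 kg). In-quota: 2,218 kg at 5.5%; over-quota: 2,869 kg at 23%.
Pro-rata value split: in-quota = £326,178.44 × 2,218/5,087 = £142,218.16; over-quota = £326,178.44 − £142,218.16 = £183,960.28.
In-quota duty = £142,218.16 × 5.5% = £7,822.00. Over-quota duty = £183,960.28 × 23% = £42,310.86.
Line duty = £7,822.00 + £42,310.86 = £50,132.86.
Total = £5,731.18 + £50,132.86 = £55,864.04.

£55,864.04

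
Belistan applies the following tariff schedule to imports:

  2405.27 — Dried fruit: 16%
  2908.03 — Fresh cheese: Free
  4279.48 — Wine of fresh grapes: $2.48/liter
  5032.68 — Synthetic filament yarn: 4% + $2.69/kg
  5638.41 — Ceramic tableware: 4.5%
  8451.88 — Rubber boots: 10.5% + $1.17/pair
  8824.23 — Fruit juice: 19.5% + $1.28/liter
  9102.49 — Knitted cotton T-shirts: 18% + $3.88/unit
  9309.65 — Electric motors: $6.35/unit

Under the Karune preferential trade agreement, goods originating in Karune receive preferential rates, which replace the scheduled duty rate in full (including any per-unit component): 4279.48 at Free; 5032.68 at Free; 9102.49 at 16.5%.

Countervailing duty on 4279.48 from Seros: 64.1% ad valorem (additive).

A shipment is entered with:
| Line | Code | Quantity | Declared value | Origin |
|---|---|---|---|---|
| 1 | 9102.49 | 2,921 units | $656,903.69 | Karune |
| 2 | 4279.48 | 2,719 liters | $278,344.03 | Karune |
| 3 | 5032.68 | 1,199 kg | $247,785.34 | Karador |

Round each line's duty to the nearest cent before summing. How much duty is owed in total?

$121,525.83

Line 1 (9102.49, Karune, 2,921 units, $656,903.69):
Base rate for 9102.49 is 18% + $3.88/unit.
Origin Karune qualifies under the Belistan–Karune agreement and 9102.49 is covered: preferential rate 16.5% applies instead.
Duty = $656,903.69 × 16.5% = $108,389.11.
Line 2 (4279.48, Karune, 2,719 liters, $278,344.03):
Base rate for 4279.48 is $2.48/liter.
Origin Karune qualifies under the Belistan–Karune agreement and 4279.48 is covered: preferential rate Free applies instead.
The additional-duty order on 4279.48 targets Seros, not Karune; it does not apply.
Duty = $278,344.03 × 0% = $0.00.
Line 3 (5032.68, Karador, 1,199 kg, $247,785.34):
Base rate for 5032.68 is 4% + $2.69/kg.
5032.68 has an FTA preferential rate, but origin Karador is not Karune; base rate stands.
Duty = $247,785.34 × 4% + 1,199 × $2.69 = $13,136.72.
Total = $108,389.11 + $0.00 + $13,136.72 = $121,525.83.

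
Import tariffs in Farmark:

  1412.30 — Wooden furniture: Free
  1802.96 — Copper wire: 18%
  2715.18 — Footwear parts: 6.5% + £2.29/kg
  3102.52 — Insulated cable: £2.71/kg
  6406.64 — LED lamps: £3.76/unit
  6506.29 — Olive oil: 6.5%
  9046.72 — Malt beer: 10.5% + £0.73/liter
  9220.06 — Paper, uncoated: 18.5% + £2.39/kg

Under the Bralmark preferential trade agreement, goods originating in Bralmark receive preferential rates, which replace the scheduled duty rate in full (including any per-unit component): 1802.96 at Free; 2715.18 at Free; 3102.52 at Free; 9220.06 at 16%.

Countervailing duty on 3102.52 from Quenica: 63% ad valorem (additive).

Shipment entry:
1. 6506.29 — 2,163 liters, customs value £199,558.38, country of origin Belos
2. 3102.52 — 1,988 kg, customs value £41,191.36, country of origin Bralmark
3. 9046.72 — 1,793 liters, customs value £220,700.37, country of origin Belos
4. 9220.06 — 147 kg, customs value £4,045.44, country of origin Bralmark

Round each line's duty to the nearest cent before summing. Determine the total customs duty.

£38,100.99

Line 1 (6506.29, Belos, 2,163 liters, £199,558.38):
Base rate for 6506.29 is 6.5%.
Duty = £199,558.38 × 6.5% = £12,971.29.
Line 2 (3102.52, Bralmark, 1,988 kg, £41,191.36):
Base rate for 3102.52 is £2.71/kg.
Origin Bralmark qualifies under the Farmark–Bralmark agreement and 3102.52 is covered: preferential rate Free applies instead.
The additional-duty order on 3102.52 targets Quenica, not Bralmark; it does not apply.
Duty = £41,191.36 × 0% = £0.00.
Line 3 (9046.72, Belos, 1,793 liters, £220,700.37):
Base rate for 9046.72 is 10.5% + £0.73/liter.
Duty = £220,700.37 × 10.5% + 1,793 × £0.73 = £24,482.43.
Line 4 (9220.06, Bralmark, 147 kg, £4,045.44):
Base rate for 9220.06 is 18.5% + £2.39/kg.
Origin Bralmark qualifies under the Farmark–Bralmark agreement and 9220.06 is covered: preferential rate 16% applies instead.
Duty = £4,045.44 × 16% = £647.27.
Total = £12,971.29 + £0.00 + £24,482.43 + £647.27 = £38,100.99.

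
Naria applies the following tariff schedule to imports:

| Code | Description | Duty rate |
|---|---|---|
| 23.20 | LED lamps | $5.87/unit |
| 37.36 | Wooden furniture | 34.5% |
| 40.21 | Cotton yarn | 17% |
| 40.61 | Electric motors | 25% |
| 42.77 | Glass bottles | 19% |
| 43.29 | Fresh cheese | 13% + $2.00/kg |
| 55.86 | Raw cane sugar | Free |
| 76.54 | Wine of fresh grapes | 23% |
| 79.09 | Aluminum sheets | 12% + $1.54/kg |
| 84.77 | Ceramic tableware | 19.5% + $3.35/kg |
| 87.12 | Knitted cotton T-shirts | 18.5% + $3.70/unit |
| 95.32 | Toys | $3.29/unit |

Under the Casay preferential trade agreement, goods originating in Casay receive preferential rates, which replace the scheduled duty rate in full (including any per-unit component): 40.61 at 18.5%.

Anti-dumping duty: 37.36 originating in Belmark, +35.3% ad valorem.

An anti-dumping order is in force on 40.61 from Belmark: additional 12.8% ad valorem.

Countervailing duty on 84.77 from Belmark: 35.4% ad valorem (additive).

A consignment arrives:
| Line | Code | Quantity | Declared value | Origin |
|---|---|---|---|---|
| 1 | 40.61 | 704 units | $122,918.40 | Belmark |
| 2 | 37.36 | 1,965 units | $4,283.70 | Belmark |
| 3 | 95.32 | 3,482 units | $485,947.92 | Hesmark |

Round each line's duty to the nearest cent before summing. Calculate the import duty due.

$60,908.96

Line 1 (40.61, Belmark, 704 units, $122,918.40):
Base rate for 40.61 is 25%.
40.61 has an FTA preferential rate, but origin Belmark is not Casay; base rate stands.
Additional duty on 40.61 from Belmark: +12.8%. Applied ad valorem rate: 25% + 12.8% = 37.8%.
Duty = $122,918.40 × 37.8% = $46,463.16.
Line 2 (37.36, Belmark, 1,965 units, $4,283.70):
Base rate for 37.36 is 34.5%.
Additional duty on 37.36 from Belmark: +35.3%. Applied ad valorem rate: 34.5% + 35.3% = 69.8%.
Duty = $4,283.70 × 69.8% = $2,990.02.
Line 3 (95.32, Hesmark, 3,482 units, $485,947.92):
Base rate for 95.32 is $3.29/unit.
Duty = 3,482 × $3.29 = $11,455.78.
Total = $46,463.16 + $2,990.02 + $11,455.78 = $60,908.96.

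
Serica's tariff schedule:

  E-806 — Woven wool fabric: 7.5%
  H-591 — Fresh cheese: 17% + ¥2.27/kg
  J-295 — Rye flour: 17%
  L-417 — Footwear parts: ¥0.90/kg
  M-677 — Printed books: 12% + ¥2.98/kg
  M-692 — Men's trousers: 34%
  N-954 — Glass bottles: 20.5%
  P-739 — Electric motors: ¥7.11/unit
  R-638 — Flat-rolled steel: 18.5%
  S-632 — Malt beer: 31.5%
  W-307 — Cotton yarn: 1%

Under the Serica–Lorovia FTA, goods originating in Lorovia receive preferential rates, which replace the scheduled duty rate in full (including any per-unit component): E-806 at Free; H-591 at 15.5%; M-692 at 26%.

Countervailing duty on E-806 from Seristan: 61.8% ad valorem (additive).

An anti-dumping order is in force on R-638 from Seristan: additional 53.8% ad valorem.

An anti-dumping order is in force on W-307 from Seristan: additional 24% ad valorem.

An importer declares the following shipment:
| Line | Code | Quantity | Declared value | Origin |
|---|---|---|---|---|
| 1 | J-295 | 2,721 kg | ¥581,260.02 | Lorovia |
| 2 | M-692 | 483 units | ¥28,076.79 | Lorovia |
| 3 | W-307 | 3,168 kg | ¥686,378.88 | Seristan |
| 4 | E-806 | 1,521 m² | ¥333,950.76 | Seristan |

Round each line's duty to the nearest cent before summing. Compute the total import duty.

¥509,136.77

Line 1 (J-295, Lorovia, 2,721 kg, ¥581,260.02):
Base rate for J-295 is 17%.
Origin Lorovia is the FTA partner but J-295 is not on the preference list; base rate stands.
Duty = ¥581,260.02 × 17% = ¥98,814.20.
Line 2 (M-692, Lorovia, 483 units, ¥28,076.79):
Base rate for M-692 is 34%.
Origin Lorovia qualifies under the Serica–Lorovia agreement and M-692 is covered: preferential rate 26% applies instead.
Duty = ¥28,076.79 × 26% = ¥7,299.97.
Line 3 (W-307, Seristan, 3,168 kg, ¥686,378.88):
Base rate for W-307 is 1%.
Additional duty on W-307 from Seristan: +24%. Applied ad valorem rate: 1% + 24% = 25%.
Duty = ¥686,378.88 × 25% = ¥171,594.72.
Line 4 (E-806, Seristan, 1,521 m², ¥333,950.76):
Base rate for E-806 is 7.5%.
E-806 has an FTA preferential rate, but origin Seristan is not Lorovia; base rate stands.
Additional duty on E-806 from Seristan: +61.8%. Applied ad valorem rate: 7.5% + 61.8% = 69.3%.
Duty = ¥333,950.76 × 69.3% = ¥231,427.88.
Total = ¥98,814.20 + ¥7,299.97 + ¥171,594.72 + ¥231,427.88 = ¥509,136.77.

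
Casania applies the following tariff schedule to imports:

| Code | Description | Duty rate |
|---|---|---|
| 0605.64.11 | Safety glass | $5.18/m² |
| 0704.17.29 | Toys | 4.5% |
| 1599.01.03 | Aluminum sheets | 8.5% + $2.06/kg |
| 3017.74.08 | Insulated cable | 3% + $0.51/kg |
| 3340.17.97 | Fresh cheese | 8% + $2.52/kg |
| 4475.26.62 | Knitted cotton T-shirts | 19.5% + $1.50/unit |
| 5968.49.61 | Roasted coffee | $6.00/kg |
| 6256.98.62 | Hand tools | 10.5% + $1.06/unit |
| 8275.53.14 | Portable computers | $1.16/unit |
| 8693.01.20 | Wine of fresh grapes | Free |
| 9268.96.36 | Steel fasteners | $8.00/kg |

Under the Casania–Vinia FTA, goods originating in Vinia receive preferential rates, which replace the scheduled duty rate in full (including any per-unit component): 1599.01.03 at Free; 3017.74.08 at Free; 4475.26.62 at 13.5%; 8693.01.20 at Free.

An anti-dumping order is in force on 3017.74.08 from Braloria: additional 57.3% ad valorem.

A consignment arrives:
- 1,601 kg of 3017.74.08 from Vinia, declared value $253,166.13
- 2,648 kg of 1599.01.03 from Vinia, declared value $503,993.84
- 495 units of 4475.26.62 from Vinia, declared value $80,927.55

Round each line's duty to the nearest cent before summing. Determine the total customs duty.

$10,925.22

Line 1 (3017.74.08, Vinia, 1,601 kg, $253,166.13):
Base rate for 3017.74.08 is 3% + $0.51/kg.
Origin Vinia qualifies under the Casania–Vinia agreement and 3017.74.08 is covered: preferential rate Free applies instead.
The additional-duty order on 3017.74.08 targets Braloria, not Vinia; it does not apply.
Duty = $253,166.13 × 0% = $0.00.
Line 2 (1599.01.03, Vinia, 2,648 kg, $503,993.84):
Base rate for 1599.01.03 is 8.5% + $2.06/kg.
Origin Vinia qualifies under the Casania–Vinia agreement and 1599.01.03 is covered: preferential rate Free applies instead.
Duty = $503,993.84 × 0% = $0.00.
Line 3 (4475.26.62, Vinia, 495 units, $80,927.55):
Base rate for 4475.26.62 is 19.5% + $1.50/unit.
Origin Vinia qualifies under the Casania–Vinia agreement and 4475.26.62 is covered: preferential rate 13.5% applies instead.
Duty = $80,927.55 × 13.5% = $10,925.22.
Total = $0.00 + $0.00 + $10,925.22 = $10,925.22.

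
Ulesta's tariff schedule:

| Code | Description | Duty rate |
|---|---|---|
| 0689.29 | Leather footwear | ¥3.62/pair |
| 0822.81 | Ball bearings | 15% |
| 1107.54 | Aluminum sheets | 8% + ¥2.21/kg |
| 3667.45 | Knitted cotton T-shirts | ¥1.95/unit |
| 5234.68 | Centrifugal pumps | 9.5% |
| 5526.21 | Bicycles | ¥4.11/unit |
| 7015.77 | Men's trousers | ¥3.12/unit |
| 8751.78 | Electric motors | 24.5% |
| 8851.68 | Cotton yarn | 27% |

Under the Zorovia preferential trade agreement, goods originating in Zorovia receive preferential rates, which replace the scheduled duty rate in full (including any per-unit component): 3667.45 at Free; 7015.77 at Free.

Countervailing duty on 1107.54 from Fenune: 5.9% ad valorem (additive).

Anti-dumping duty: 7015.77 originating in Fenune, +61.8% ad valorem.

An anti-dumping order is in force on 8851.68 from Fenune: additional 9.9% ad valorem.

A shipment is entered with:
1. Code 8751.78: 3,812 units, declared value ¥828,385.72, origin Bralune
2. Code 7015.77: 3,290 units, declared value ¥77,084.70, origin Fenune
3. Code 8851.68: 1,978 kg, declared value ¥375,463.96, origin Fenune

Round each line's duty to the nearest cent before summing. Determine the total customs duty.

¥399,403.84

Line 1 (8751.78, Bralune, 3,812 units, ¥828,385.72):
Base rate for 8751.78 is 24.5%.
Duty = ¥828,385.72 × 24.5% = ¥202,954.50.
Line 2 (7015.77, Fenune, 3,290 units, ¥77,084.70):
Base rate for 7015.77 is ¥3.12/unit.
7015.77 has an FTA preferential rate, but origin Fenune is not Zorovia; base rate stands.
Additional duty on 7015.77 from Fenune: +61.8% ad valorem. Applied ad valorem rate = 61.8%.
Duty = ¥77,084.70 × 61.8% + 3,290 × ¥3.12 = ¥57,903.14.
Line 3 (8851.68, Fenune, 1,978 kg, ¥375,463.96):
Base rate for 8851.68 is 27%.
Additional duty on 8851.68 from Fenune: +9.9%. Applied ad valorem rate: 27% + 9.9% = 36.9%.
Duty = ¥375,463.96 × 36.9% = ¥138,546.20.
Total = ¥202,954.50 + ¥57,903.14 + ¥138,546.20 = ¥399,403.84.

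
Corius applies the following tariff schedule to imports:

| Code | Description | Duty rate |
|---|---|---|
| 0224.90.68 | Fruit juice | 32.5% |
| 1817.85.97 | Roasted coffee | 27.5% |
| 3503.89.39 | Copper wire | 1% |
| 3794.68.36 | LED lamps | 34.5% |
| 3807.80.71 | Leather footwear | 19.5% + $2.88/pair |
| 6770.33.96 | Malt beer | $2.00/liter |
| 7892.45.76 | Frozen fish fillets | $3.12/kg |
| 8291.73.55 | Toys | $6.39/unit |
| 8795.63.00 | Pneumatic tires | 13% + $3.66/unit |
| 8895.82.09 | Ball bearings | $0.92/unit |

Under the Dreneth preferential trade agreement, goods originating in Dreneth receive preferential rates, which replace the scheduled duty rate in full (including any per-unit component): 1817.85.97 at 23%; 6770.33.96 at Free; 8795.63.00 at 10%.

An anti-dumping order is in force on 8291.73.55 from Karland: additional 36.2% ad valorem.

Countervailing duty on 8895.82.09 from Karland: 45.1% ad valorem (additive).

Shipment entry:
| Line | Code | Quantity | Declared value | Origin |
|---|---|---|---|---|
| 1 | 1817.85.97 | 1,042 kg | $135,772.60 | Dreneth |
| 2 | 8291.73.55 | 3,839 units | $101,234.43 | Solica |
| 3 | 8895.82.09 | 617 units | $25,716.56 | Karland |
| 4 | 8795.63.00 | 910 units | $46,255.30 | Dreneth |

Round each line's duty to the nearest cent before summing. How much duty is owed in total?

$72,550.25

Line 1 (1817.85.97, Dreneth, 1,042 kg, $135,772.60):
Base rate for 1817.85.97 is 27.5%.
Origin Dreneth qualifies under the Corius–Dreneth agreement and 1817.85.97 is covered: preferential rate 23% applies instead.
Duty = $135,772.60 × 23% = $31,227.70.
Line 2 (8291.73.55, Solica, 3,839 units, $101,234.43):
Base rate for 8291.73.55 is $6.39/unit.
The additional-duty order on 8291.73.55 targets Karland, not Solica; it does not apply.
Duty = 3,839 × $6.39 = $24,531.21.
Line 3 (8895.82.09, Karland, 617 units, $25,716.56):
Base rate for 8895.82.09 is $0.92/unit.
Additional duty on 8895.82.09 from Karland: +45.1% ad valorem. Applied ad valorem rate = 45.1%.
Duty = $25,716.56 × 45.1% + 617 × $0.92 = $12,165.81.
Line 4 (8795.63.00, Dreneth, 910 units, $46,255.30):
Base rate for 8795.63.00 is 13% + $3.66/unit.
Origin Dreneth qualifies under the Corius–Dreneth agreement and 8795.63.00 is covered: preferential rate 10% applies instead.
Duty = $46,255.30 × 10% = $4,625.53.
Total = $31,227.70 + $24,531.21 + $12,165.81 + $4,625.53 = $72,550.25.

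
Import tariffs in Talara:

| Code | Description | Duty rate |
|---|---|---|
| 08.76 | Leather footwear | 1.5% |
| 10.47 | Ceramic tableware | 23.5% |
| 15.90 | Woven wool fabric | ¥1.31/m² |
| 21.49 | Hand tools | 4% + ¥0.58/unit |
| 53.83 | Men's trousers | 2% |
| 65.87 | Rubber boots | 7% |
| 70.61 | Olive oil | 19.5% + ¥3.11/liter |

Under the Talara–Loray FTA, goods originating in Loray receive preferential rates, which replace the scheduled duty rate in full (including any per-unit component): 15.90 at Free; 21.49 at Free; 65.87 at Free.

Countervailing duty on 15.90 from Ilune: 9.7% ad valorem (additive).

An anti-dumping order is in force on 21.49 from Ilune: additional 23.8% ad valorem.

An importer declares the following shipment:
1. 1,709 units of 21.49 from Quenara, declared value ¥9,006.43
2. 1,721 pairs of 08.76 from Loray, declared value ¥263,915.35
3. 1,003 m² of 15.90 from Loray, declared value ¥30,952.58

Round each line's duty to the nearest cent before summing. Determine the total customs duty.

Line 1 (21.49, Quenara, 1,709 units, ¥9,006.43):
Base rate for 21.49 is 4% + ¥0.58/unit.
21.49 has an FTA preferential rate, but origin Quenara is not Loray; base rate stands.
The additional-duty order on 21.49 targets Ilune, not Quenara; it does not apply.
Duty = ¥9,006.43 × 4% + 1,709 × ¥0.58 = ¥1,351.48.
Line 2 (08.76, Loray, 1,721 pairs, ¥263,915.35):
Base rate for 08.76 is 1.5%.
Origin Loray is the FTA partner but 08.76 is not on the preference list; base rate stands.
Duty = ¥263,915.35 × 1.5% = ¥3,958.73.
Line 3 (15.90, Loray, 1,003 m², ¥30,952.58):
Base rate for 15.90 is ¥1.31/m².
Origin Loray qualifies under the Talara–Loray agreement and 15.90 is covered: preferential rate Free applies instead.
The additional-duty order on 15.90 targets Ilune, not Loray; it does not apply.
Duty = ¥30,952.58 × 0% = ¥0.00.
Total = ¥1,351.48 + ¥3,958.73 + ¥0.00 = ¥5,310.21.

¥5,310.21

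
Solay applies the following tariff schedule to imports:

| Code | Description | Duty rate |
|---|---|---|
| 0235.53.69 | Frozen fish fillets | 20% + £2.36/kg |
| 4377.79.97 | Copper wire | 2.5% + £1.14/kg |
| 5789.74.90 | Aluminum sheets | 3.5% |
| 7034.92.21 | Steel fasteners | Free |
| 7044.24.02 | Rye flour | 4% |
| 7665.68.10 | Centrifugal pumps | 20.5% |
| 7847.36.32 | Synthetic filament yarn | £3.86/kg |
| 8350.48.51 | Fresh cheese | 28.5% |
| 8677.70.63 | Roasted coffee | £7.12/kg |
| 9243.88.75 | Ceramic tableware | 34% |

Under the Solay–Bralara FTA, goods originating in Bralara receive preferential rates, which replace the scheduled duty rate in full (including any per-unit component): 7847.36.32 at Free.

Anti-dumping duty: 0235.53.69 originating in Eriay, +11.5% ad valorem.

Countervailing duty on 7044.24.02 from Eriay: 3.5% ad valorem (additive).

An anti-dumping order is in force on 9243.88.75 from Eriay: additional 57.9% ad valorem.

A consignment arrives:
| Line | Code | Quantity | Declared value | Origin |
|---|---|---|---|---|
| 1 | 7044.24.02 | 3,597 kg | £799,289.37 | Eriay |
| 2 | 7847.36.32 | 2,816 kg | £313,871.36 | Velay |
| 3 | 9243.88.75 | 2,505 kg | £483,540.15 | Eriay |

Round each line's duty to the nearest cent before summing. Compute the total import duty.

£515,189.86

Line 1 (7044.24.02, Eriay, 3,597 kg, £799,289.37):
Base rate for 7044.24.02 is 4%.
Additional duty on 7044.24.02 from Eriay: +3.5%. Applied ad valorem rate: 4% + 3.5% = 7.5%.
Duty = £799,289.37 × 7.5% = £59,946.70.
Line 2 (7847.36.32, Velay, 2,816 kg, £313,871.36):
Base rate for 7847.36.32 is £3.86/kg.
7847.36.32 has an FTA preferential rate, but origin Velay is not Bralara; base rate stands.
Duty = 2,816 × £3.86 = £10,869.76.
Line 3 (9243.88.75, Eriay, 2,505 kg, £483,540.15):
Base rate for 9243.88.75 is 34%.
Additional duty on 9243.88.75 from Eriay: +57.9%. Applied ad valorem rate: 34% + 57.9% = 91.9%.
Duty = £483,540.15 × 91.9% = £444,373.40.
Total = £59,946.70 + £10,869.76 + £444,373.40 = £515,189.86.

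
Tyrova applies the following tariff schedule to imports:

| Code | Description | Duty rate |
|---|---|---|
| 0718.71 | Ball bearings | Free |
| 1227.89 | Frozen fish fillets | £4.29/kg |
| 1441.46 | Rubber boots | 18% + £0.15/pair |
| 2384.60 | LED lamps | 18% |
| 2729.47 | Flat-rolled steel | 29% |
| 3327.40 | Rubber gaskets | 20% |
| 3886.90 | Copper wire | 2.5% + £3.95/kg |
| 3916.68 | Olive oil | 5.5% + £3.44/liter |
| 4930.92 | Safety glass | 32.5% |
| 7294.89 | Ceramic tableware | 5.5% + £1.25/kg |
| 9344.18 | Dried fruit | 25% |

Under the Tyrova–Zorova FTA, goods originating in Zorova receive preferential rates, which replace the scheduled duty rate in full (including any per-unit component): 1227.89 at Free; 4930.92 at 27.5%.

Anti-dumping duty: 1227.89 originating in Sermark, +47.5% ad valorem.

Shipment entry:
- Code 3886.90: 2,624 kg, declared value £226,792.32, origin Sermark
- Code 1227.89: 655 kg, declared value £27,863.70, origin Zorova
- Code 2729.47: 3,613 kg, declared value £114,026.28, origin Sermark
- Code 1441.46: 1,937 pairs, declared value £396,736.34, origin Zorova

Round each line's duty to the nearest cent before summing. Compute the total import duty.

£120,805.32

Line 1 (3886.90, Sermark, 2,624 kg, £226,792.32):
Base rate for 3886.90 is 2.5% + £3.95/kg.
Duty = £226,792.32 × 2.5% + 2,624 × £3.95 = £16,034.61.
Line 2 (1227.89, Zorova, 655 kg, £27,863.70):
Base rate for 1227.89 is £4.29/kg.
Origin Zorova qualifies under the Tyrova–Zorova agreement and 1227.89 is covered: preferential rate Free applies instead.
The additional-duty order on 1227.89 targets Sermark, not Zorova; it does not apply.
Duty = £27,863.70 × 0% = £0.00.
Line 3 (2729.47, Sermark, 3,613 kg, £114,026.28):
Base rate for 2729.47 is 29%.
Duty = £114,026.28 × 29% = £33,067.62.
Line 4 (1441.46, Zorova, 1,937 pairs, £396,736.34):
Base rate for 1441.46 is 18% + £0.15/pair.
Origin Zorova is the FTA partner but 1441.46 is not on the preference list; base rate stands.
Duty = £396,736.34 × 18% + 1,937 × £0.15 = £71,703.09.
Total = £16,034.61 + £0.00 + £33,067.62 + £71,703.09 = £120,805.32.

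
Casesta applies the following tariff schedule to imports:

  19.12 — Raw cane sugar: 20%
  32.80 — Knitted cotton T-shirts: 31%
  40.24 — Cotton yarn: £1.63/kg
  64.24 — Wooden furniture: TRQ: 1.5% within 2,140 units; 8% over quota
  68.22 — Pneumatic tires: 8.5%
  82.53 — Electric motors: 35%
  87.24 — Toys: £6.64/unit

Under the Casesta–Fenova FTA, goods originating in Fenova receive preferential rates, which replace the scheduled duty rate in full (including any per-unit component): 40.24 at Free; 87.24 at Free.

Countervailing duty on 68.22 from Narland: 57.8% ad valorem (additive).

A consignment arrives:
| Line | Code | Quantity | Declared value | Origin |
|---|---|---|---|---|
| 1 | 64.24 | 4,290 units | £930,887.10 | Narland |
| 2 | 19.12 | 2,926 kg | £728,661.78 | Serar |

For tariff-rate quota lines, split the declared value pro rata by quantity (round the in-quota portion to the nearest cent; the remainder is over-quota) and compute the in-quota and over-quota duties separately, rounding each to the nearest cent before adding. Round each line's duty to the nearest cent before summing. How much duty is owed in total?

Line 1 (64.24, Narland, 4,290 units, £930,887.10):
Code 64.24 is under a tariff-rate quota (threshold 2,140 units). In-quota: 2,140 units at 1.5%; over-quota: 2,150 units at 8%.
Pro-rata value split: in-quota = £930,887.10 × 2,140/4,290 = £464,358.60; over-quota = £930,887.10 − £464,358.60 = £466,528.50.
In-quota duty = £464,358.60 × 1.5% = £6,965.38. Over-quota duty = £466,528.50 × 8% = £37,322.28.
Line duty = £6,965.38 + £37,322.28 = £44,287.66.
Line 2 (19.12, Serar, 2,926 kg, £728,661.78):
Base rate for 19.12 is 20%.
Duty = £728,661.78 × 20% = £145,732.36.
Total = £44,287.66 + £145,732.36 = £190,020.02.

£190,020.02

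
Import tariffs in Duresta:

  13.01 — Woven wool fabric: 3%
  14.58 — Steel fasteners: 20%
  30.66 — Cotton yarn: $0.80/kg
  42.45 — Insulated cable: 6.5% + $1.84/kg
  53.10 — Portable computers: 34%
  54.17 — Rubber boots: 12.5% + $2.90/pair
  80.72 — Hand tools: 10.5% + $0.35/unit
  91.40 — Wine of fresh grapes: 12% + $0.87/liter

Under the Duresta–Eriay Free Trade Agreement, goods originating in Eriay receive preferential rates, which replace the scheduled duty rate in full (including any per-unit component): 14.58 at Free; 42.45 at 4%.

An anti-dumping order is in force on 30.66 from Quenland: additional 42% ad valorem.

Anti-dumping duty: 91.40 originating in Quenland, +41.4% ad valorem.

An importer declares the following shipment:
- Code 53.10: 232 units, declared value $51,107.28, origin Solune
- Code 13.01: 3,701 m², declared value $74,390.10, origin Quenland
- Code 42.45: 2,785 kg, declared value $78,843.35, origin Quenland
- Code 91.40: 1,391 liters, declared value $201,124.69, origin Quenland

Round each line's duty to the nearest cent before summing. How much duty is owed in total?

Line 1 (53.10, Solune, 232 units, $51,107.28):
Base rate for 53.10 is 34%.
Duty = $51,107.28 × 34% = $17,376.48.
Line 2 (13.01, Quenland, 3,701 m², $74,390.10):
Base rate for 13.01 is 3%.
Duty = $74,390.10 × 3% = $2,231.70.
Line 3 (42.45, Quenland, 2,785 kg, $78,843.35):
Base rate for 42.45 is 6.5% + $1.84/kg.
42.45 has an FTA preferential rate, but origin Quenland is not Eriay; base rate stands.
Duty = $78,843.35 × 6.5% + 2,785 × $1.84 = $10,249.22.
Line 4 (91.40, Quenland, 1,391 liters, $201,124.69):
Base rate for 91.40 is 12% + $0.87/liter.
Additional duty on 91.40 from Quenland: +41.4%. Applied ad valorem rate: 12% + 41.4% = 53.4%.
Duty = $201,124.69 × 53.4% + 1,391 × $0.87 = $108,610.75.
Total = $17,376.48 + $2,231.70 + $10,249.22 + $108,610.75 = $138,468.15.

$138,468.15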